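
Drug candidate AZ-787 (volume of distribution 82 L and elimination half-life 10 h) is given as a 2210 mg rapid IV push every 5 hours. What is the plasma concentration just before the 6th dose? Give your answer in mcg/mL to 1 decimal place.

53.6 mcg/mL

f = (1/2)^(τ/t½) = (1/2)^(5/10) ≈ 0.7071.
C₀ = D/Vd = 2210/82 ≈ 26.951 mcg/mL.
Before the 6th dose, 5 doses have been given. Superposition: Cmin = C₀·(f + f² + … + f^5).
≈ 26.951 × (0.7071 + 0.5000 + 0.3535 + 0.2500 + 0.1768) ≈ 26.951 × 1.9874 ≈ 53.562 mcg/mL.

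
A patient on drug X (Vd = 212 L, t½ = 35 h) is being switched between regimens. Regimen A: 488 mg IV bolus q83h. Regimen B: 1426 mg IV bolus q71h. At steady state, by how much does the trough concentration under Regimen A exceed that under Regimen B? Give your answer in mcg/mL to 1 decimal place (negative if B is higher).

-1.6 mcg/mL

Regimen A: f = (1/2)^(83/35) ≈ 0.1933; Cmin,ss = (488/212)·f/(1−f) ≈ 0.552 mcg/mL.
Regimen B: f = (1/2)^(71/35) ≈ 0.2451; Cmin,ss = (1426/212)·f/(1−f) ≈ 2.184 mcg/mL.
Difference ≈ 0.552 − 2.184 ≈ -1.632 mcg/mL.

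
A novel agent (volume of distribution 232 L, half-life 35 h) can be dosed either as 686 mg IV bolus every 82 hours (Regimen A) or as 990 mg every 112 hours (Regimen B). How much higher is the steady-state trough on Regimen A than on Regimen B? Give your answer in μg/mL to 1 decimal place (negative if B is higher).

0.2 μg/mL

Regimen A: f = (1/2)^(82/35) ≈ 0.1971; Cmin,ss = (686/232)·f/(1−f) ≈ 0.726 μg/mL.
Regimen B: f = (1/2)^(112/35) ≈ 0.1088; Cmin,ss = (990/232)·f/(1−f) ≈ 0.521 μg/mL.
Difference ≈ 0.726 − 0.521 ≈ 0.205 μg/mL.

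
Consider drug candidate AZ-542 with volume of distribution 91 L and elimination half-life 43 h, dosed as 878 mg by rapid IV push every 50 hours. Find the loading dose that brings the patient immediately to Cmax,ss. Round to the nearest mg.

f = (1/2)^(50/43) ≈ 0.446648; accumulation ratio R = 1/(1−f) ≈ 1.80717.
Loading dose to hit Cmax,ss on first dose: D_load = D_maint·R ≈ 878 × 1.80717 ≈ 1586.70 mg.

1587 mg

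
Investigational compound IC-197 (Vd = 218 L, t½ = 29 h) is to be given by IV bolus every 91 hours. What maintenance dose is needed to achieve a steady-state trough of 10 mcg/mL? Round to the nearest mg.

17010 mg

τ/t½ = 91/29 ≈ 3.1379, so f = (1/2)^(91/29) ≈ 0.113603.
Cmin,ss = (D/Vd)·f/(1−f), so D = Cmin,ss·Vd·(1−f)/f.
D = 10 × 218 × (1−f)/f ≈ 10 × 218 × 7.80258 ≈ 17009.62 mg.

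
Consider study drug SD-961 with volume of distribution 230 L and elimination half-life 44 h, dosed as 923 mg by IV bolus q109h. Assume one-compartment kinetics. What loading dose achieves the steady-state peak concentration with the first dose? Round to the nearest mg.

1125 mg

f = (1/2)^(109/44) ≈ 0.179584; accumulation ratio R = 1/(1−f) ≈ 1.21889.
Loading dose to hit Cmax,ss on first dose: D_load = D_maint·R ≈ 923 × 1.21889 ≈ 1125.04 mg.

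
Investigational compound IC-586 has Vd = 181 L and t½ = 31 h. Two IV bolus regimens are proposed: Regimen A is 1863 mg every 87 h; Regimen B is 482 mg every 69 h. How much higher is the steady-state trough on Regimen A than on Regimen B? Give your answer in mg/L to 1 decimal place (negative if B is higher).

1.0 mg/L

Regimen A: f = (1/2)^(87/31) ≈ 0.1429; Cmin,ss = (1863/181)·f/(1−f) ≈ 1.716 mg/L.
Regimen B: f = (1/2)^(69/31) ≈ 0.2138; Cmin,ss = (482/181)·f/(1−f) ≈ 0.724 mg/L.
Difference ≈ 1.716 − 0.724 ≈ 0.992 mg/L.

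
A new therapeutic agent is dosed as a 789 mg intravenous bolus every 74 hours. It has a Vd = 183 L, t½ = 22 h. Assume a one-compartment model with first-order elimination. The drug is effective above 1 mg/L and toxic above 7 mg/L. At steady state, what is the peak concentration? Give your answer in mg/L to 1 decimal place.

Over one 74-h interval, 74/22 ≈ 3.3636 half-lives elapse, leaving f ≈ 0.0972 of each dose.
At steady state, accumulation factor R = 1/(1 − e^(−kτ)) ≈ 1.1077.
Single-dose peak C₀ = D/Vd = 789/183 ≈ 4.311 mg/L.
Steady-state peak Cmax,ss = C₀·R ≈ 4.311 × 1.1077 ≈ 4.775 mg/L.
Peak 4.8 mg/L vs MTC 7 mg/L: below toxic threshold.

4.8 mg/L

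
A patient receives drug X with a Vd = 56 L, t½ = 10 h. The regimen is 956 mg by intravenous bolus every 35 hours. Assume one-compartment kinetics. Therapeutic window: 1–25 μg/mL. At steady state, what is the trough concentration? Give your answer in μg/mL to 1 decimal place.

1.7 μg/mL

k = ln2/t½ = ln2/10 ≈ 0.069315 h⁻¹; fraction remaining f = e^(−kτ) = e^(−0.069315×35) ≈ 0.0884.
Accumulation ratio R = 1/(1 − f) ≈ 1/0.9116 ≈ 1.0970.
Each bolus raises the concentration by D/Vd = 956/56 ≈ 17.071 μg/mL.
Cmax,ss = C₀/(1 − f) ≈ 17.071/0.9116 ≈ 18.726 μg/mL.
One interval later, Cmin,ss = Cmax,ss·e^(−kτ) ≈ 18.726 × 0.0884 ≈ 1.655 μg/mL.
Trough 1.7 μg/mL vs MEC 1 μg/mL: adequate.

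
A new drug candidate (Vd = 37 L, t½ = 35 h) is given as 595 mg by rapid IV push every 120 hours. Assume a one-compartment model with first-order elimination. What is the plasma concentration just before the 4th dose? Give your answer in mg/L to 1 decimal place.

1.6 mg/L

f = (1/2)^(τ/t½) = (1/2)^(120/35) ≈ 0.0929.
C₀ = D/Vd = 595/37 ≈ 16.081 mg/L.
Before the 4th dose, 3 doses have been given. Superposition: Cmin = C₀·(f + f² + … + f^3).
≈ 16.081 × (0.0929 + 0.0086 + 0.0008) ≈ 16.081 × 0.1023 ≈ 1.645 mg/L.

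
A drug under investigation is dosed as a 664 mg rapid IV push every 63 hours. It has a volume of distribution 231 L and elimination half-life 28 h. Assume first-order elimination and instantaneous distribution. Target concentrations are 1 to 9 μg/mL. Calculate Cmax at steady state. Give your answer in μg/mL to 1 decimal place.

3.6 μg/mL

Over one 63-h interval, 63/28 ≈ 2.25 half-lives elapse, leaving f ≈ 0.2102 of each dose.
At steady state, accumulation factor R = 1/(1 − e^(−kτ)) ≈ 1.2661.
Each bolus raises the concentration by D/Vd = 664/231 ≈ 2.874 μg/mL.
Steady-state peak Cmax,ss = C₀·R ≈ 2.874 × 1.2661 ≈ 3.639 μg/mL.
Peak 3.6 μg/mL vs MTC 9 μg/mL: below toxic threshold.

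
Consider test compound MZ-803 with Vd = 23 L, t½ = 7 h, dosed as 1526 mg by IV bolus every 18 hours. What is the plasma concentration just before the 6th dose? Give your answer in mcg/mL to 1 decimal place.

13.4 mcg/mL

f = (1/2)^(τ/t½) = (1/2)^(18/7) ≈ 0.1682.
C₀ = D/Vd = 1526/23 ≈ 66.348 mcg/mL.
Before the 6th dose, 5 doses have been given. Superposition: Cmin = C₀·(f + f² + … + f^5).
≈ 66.348 × (0.1682 + 0.0283 + 0.0048 + 0.0008 + 0.0001) ≈ 66.348 × 0.2022 ≈ 13.416 mcg/mL.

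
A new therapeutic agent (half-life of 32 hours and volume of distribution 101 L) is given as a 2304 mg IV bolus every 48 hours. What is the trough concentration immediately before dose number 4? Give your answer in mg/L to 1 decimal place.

f = (1/2)^(τ/t½) = (1/2)^(48/32) ≈ 0.3536.
C₀ = D/Vd = 2304/101 ≈ 22.812 mg/L.
Before the 4th dose, 3 doses have been given. Superposition: Cmin = C₀·(f + f² + … + f^3).
≈ 22.812 × (0.3536 + 0.1250 + 0.0442) ≈ 22.812 × 0.5228 ≈ 11.926 mg/L.

11.9 mg/L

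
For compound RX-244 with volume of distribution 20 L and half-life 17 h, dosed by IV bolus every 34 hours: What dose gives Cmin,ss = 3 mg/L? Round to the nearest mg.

τ/t½ = 34/17 ≈ 2, so f = (1/2)^(34/17) ≈ 0.250000.
Cmin,ss = (D/Vd)·f/(1−f), so D = Cmin,ss·Vd·(1−f)/f.
D = 3 × 20 × (1−f)/f ≈ 3 × 20 × 3.00000 ≈ 180.00 mg.

180 mg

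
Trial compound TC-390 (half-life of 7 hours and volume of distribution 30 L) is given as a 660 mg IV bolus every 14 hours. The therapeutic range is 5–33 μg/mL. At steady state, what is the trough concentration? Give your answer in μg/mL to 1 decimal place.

The dosing interval is 2 half-lives, so f = 2^(−2) = 0.25.
At steady state, R = 1/(1 − 0.25) = 4/3.
Single-dose peak C₀ = D/Vd = 660/30 = 22 μg/mL.
Steady-state peak Cmax,ss = C₀·R = 22 × 4/3 ≈ 29.333 μg/mL.
Steady-state trough Cmin,ss = Cmax,ss·f ≈ 29.333 × 0.25 ≈ 7.333 μg/mL.
Trough 7.3 μg/mL vs MEC 5 μg/mL: adequate.

7.3 μg/mL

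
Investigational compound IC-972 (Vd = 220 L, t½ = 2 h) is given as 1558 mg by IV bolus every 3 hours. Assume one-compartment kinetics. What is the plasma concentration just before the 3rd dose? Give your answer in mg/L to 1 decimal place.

3.4 mg/L

f = (1/2)^(τ/t½) = (1/2)^(3/2) ≈ 0.3536.
C₀ = D/Vd = 1558/220 ≈ 7.082 mg/L.
Before the 3rd dose, 2 doses have been given. Superposition: Cmin = C₀·(f + f²).
≈ 7.082 × (0.3536 + 0.1250) ≈ 7.082 × 0.4786 ≈ 3.389 mg/L.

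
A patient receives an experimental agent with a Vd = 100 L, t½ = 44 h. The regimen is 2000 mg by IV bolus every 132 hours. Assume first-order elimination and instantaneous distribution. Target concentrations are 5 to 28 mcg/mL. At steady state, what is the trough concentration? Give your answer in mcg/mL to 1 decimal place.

τ = 132 h = 3 half-lives, so f = (1/2)^3 = 0.125.
Accumulation ratio R = 1/(1 − f) = 1/0.875 = 8/7.
Single-dose peak C₀ = D/Vd = 2000/100 = 20 mcg/mL.
Steady-state peak Cmax,ss = C₀·R = 20 × 8/7 ≈ 22.857 mcg/mL.
Steady-state trough Cmin,ss = Cmax,ss·f ≈ 22.857 × 0.125 ≈ 2.857 mcg/mL.
Trough 2.9 mcg/mL vs MEC 5 mcg/mL: subtherapeutic.

2.9 mcg/mL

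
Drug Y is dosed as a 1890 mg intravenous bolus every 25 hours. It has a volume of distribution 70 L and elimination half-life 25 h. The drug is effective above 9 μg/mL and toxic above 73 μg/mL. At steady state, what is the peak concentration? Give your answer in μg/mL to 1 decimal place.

The dosing interval is 1 half-life, so f = 2^(−1) = 0.5.
Accumulation ratio R = 1/(1 − f) = 1/0.5 = 2/1.
Single-dose peak C₀ = D/Vd = 1890/70 = 27 μg/mL.
Steady-state peak Cmax,ss = C₀·R = 27 × 2/1 ≈ 54.000 μg/mL.
Peak 54.0 μg/mL vs MTC 73 μg/mL: below toxic threshold.

54.0 μg/mL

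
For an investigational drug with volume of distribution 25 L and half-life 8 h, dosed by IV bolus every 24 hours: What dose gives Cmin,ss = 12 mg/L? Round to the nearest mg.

τ/t½ = 24/8 ≈ 3, so f = (1/2)^(24/8) ≈ 0.125000.
Cmin,ss = (D/Vd)·f/(1−f), so D = Cmin,ss·Vd·(1−f)/f.
D = 12 × 25 × (1−f)/f ≈ 12 × 25 × 7.00000 ≈ 2100.00 mg.

2100 mg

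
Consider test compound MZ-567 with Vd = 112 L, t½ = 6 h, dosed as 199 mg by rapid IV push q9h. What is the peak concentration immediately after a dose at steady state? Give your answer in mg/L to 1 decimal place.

Over one 9-h interval, 9/6 ≈ 1.5 half-lives elapse, leaving f ≈ 0.3536 of each dose.
At steady state, accumulation factor R = 1/(1 − e^(−kτ)) ≈ 1.5470.
Each bolus raises the concentration by D/Vd = 199/112 ≈ 1.777 mg/L.
Steady-state peak Cmax,ss = C₀·R ≈ 1.777 × 1.5470 ≈ 2.749 mg/L.

2.7 mg/L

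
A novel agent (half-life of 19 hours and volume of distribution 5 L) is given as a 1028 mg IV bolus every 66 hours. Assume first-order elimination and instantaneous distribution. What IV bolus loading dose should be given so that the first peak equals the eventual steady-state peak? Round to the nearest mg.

1130 mg

f = (1/2)^(66/19) ≈ 0.090015; accumulation ratio R = 1/(1−f) ≈ 1.09892.
Loading dose to hit Cmax,ss on first dose: D_load = D_maint·R ≈ 1028 × 1.09892 ≈ 1129.69 mg.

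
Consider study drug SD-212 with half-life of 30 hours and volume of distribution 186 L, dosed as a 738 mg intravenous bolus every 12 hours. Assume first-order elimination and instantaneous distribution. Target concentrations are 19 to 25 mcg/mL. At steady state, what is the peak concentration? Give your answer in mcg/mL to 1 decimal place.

τ/t½ = 12/30 ≈ 0.4, so fraction remaining f = (1/2)^(12/30) ≈ 0.7579.
At steady state, accumulation factor R = 1/(1 − e^(−kτ)) ≈ 4.1305.
Single-dose peak C₀ = D/Vd = 738/186 ≈ 3.968 mcg/mL.
Steady-state peak Cmax,ss = C₀·R ≈ 3.968 × 4.1305 ≈ 16.390 mcg/mL.
Peak 16.4 mcg/mL vs MTC 25 mcg/mL: below toxic threshold.

16.4 mcg/mL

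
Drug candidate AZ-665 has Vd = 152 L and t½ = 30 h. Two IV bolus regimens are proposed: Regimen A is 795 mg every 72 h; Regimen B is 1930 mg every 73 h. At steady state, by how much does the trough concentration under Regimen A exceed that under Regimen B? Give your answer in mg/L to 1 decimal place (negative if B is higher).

-1.7 mg/L

Regimen A: f = (1/2)^(72/30) ≈ 0.1895; Cmin,ss = (795/152)·f/(1−f) ≈ 1.223 mg/L.
Regimen B: f = (1/2)^(73/30) ≈ 0.1851; Cmin,ss = (1930/152)·f/(1−f) ≈ 2.884 mg/L.
Difference ≈ 1.223 − 2.884 ≈ -1.661 mg/L.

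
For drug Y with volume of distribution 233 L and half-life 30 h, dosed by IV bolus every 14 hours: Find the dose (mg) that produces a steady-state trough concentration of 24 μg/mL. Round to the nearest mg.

2136 mg

τ/t½ = 14/30 ≈ 0.46667, so f = (1/2)^(14/30) ≈ 0.723635.
Cmin,ss = (D/Vd)·f/(1−f), so D = Cmin,ss·Vd·(1−f)/f.
D = 24 × 233 × (1−f)/f ≈ 24 × 233 × 0.38191 ≈ 2135.64 mg.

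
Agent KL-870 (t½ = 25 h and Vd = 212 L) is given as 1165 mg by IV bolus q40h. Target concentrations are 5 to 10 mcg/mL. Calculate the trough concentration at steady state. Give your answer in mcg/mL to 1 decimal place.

k = ln2/t½ = ln2/25 ≈ 0.027726 h⁻¹; fraction remaining f = e^(−kτ) = e^(−0.027726×40) ≈ 0.3299.
Each bolus raises the concentration by D/Vd = 1165/212 ≈ 5.495 mcg/mL.
Steady-state trough Cmin,ss = C₀·f/(1−f) ≈ 5.495 × 0.3299/0.6701 ≈ 2.705 mcg/mL.
Trough 2.7 mcg/mL vs MEC 5 mcg/mL: subtherapeutic.

2.7 mcg/mL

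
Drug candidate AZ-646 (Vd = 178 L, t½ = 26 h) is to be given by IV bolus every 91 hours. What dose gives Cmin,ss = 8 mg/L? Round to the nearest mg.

τ/t½ = 91/26 ≈ 3.5, so f = (1/2)^(91/26) ≈ 0.088388.
Cmin,ss = (D/Vd)·f/(1−f), so D = Cmin,ss·Vd·(1−f)/f.
D = 8 × 178 × (1−f)/f ≈ 8 × 178 × 10.31375 ≈ 14686.78 mg.

14687 mg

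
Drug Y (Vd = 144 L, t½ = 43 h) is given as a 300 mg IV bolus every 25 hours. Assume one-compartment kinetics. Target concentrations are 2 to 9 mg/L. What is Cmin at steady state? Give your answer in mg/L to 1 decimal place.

k = ln2/t½ = ln2/43 ≈ 0.016120 h⁻¹; fraction remaining f = e^(−kτ) = e^(−0.016120×25) ≈ 0.6683.
At steady state, accumulation factor R = 1/(1 − e^(−kτ)) ≈ 3.0148.
Single-dose peak C₀ = D/Vd = 300/144 ≈ 2.083 mg/L.
Steady-state peak Cmax,ss = C₀·R ≈ 2.083 × 3.0148 ≈ 6.280 mg/L.
One interval later, Cmin,ss = Cmax,ss·e^(−kτ) ≈ 6.280 × 0.6683 ≈ 4.197 mg/L.
Trough 4.2 mg/L vs MEC 2 mg/L: adequate.

4.2 mg/L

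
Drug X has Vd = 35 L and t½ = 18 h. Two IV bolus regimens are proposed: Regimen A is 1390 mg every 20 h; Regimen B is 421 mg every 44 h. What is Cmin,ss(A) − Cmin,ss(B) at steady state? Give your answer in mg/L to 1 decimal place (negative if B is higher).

31.5 mg/L

Regimen A: f = (1/2)^(20/18) ≈ 0.4629; Cmin,ss = (1390/35)·f/(1−f) ≈ 34.228 mg/L.
Regimen B: f = (1/2)^(44/18) ≈ 0.1837; Cmin,ss = (421/35)·f/(1−f) ≈ 2.707 mg/L.
Difference ≈ 34.228 − 2.707 ≈ 31.521 mg/L.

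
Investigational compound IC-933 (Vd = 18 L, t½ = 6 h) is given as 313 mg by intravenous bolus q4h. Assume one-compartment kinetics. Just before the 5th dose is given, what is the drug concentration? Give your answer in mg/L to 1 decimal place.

f = (1/2)^(τ/t½) = (1/2)^(4/6) ≈ 0.6300.
C₀ = D/Vd = 313/18 ≈ 17.389 mg/L.
Before the 5th dose, 4 doses have been given. Superposition: Cmin = C₀·(f + f² + … + f^4).
≈ 17.389 × (0.6300 + 0.3969 + 0.2500 + 0.1575) ≈ 17.389 × 1.4344 ≈ 24.943 mg/L.

24.9 mg/L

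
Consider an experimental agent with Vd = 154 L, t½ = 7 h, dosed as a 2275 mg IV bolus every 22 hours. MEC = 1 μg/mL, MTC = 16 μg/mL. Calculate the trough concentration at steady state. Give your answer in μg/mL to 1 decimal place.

1.9 μg/mL

τ/t½ = 22/7 ≈ 3.1429, so fraction remaining f = (1/2)^(22/7) ≈ 0.1132.
Single-dose peak C₀ = D/Vd = 2275/154 ≈ 14.773 μg/mL.
Steady-state trough Cmin,ss = C₀·f/(1−f) ≈ 14.773 × 0.1132/0.8868 ≈ 1.886 μg/mL.
Trough 1.9 μg/mL vs MEC 1 μg/mL: adequate.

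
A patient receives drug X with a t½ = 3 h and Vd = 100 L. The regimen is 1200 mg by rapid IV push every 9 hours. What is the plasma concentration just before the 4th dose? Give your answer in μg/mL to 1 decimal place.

f = (1/2)^(τ/t½) = (1/2)^(9/3) ≈ 0.1250.
C₀ = D/Vd = 1200/100 ≈ 12.000 μg/mL.
Before the 4th dose, 3 doses have been given. Superposition: Cmin = C₀·(f + f² + … + f^3).
≈ 12.000 × (0.1250 + 0.0156 + 0.0020) ≈ 12.000 × 0.1426 ≈ 1.711 μg/mL.

1.7 μg/mL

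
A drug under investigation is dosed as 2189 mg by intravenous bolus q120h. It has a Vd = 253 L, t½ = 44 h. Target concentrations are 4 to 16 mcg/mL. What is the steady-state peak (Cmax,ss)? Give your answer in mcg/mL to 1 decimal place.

τ/t½ = 120/44 ≈ 2.7273, so fraction remaining f = (1/2)^(120/44) ≈ 0.1510.
At steady state, accumulation factor R = 1/(1 − e^(−kτ)) ≈ 1.1779.
Single-dose peak C₀ = D/Vd = 2189/253 ≈ 8.652 mcg/mL.
Cmax,ss = C₀/(1 − f) ≈ 8.652/0.8490 ≈ 10.191 mcg/mL.
Peak 10.2 mcg/mL vs MTC 16 mcg/mL: below toxic threshold.

10.2 mcg/mL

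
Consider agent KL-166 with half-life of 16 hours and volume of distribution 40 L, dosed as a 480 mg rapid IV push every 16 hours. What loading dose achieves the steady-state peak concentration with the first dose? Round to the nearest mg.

f = (1/2)^(16/16) ≈ 0.500000; accumulation ratio R = 1/(1−f) ≈ 2.00000.
Loading dose to hit Cmax,ss on first dose: D_load = D_maint·R ≈ 480 × 2.00000 ≈ 960.00 mg.

960 mg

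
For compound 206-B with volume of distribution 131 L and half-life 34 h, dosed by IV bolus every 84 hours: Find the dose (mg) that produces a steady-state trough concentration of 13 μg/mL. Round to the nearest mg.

7736 mg

τ/t½ = 84/34 ≈ 2.4706, so f = (1/2)^(84/34) ≈ 0.180418.
Cmin,ss = (D/Vd)·f/(1−f), so D = Cmin,ss·Vd·(1−f)/f.
D = 13 × 131 × (1−f)/f ≈ 13 × 131 × 4.54268 ≈ 7736.18 mg.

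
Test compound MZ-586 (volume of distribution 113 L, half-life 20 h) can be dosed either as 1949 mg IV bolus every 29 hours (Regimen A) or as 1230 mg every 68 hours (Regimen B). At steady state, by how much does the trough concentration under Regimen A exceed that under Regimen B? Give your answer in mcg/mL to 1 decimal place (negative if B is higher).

Regimen A: f = (1/2)^(29/20) ≈ 0.3660; Cmin,ss = (1949/113)·f/(1−f) ≈ 9.957 mcg/mL.
Regimen B: f = (1/2)^(68/20) ≈ 0.0947; Cmin,ss = (1230/113)·f/(1−f) ≈ 1.139 mcg/mL.
Difference ≈ 9.957 − 1.139 ≈ 8.818 mcg/mL.

8.8 mcg/mL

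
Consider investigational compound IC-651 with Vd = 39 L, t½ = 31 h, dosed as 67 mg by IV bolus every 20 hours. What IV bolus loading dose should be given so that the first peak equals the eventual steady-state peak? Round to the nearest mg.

186 mg

f = (1/2)^(20/31) ≈ 0.639421; accumulation ratio R = 1/(1−f) ≈ 2.77332.
Loading dose to hit Cmax,ss on first dose: D_load = D_maint·R ≈ 67 × 2.77332 ≈ 185.81 mg.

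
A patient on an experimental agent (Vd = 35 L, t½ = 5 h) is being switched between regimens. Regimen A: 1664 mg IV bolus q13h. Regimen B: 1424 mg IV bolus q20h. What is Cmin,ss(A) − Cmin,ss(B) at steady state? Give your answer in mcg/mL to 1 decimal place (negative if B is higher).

Regimen A: f = (1/2)^(13/5) ≈ 0.1649; Cmin,ss = (1664/35)·f/(1−f) ≈ 9.388 mcg/mL.
Regimen B: f = (1/2)^(20/5) ≈ 0.0625; Cmin,ss = (1424/35)·f/(1−f) ≈ 2.712 mcg/mL.
Difference ≈ 9.388 − 2.712 ≈ 6.676 mcg/mL.

6.7 mcg/mL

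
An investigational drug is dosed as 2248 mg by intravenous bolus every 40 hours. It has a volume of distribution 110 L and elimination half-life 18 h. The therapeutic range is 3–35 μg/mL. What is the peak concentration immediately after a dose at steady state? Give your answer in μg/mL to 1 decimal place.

k = ln2/t½ = ln2/18 ≈ 0.038508 h⁻¹; fraction remaining f = e^(−kτ) = e^(−0.038508×40) ≈ 0.2143.
At steady state, accumulation factor R = 1/(1 − e^(−kτ)) ≈ 1.2728.
Each bolus raises the concentration by D/Vd = 2248/110 ≈ 20.436 μg/mL.
Cmax,ss = C₀/(1 − f) ≈ 20.436/0.7857 ≈ 26.010 μg/mL.
Peak 26.0 μg/mL vs MTC 35 μg/mL: below toxic threshold.

26.0 μg/mL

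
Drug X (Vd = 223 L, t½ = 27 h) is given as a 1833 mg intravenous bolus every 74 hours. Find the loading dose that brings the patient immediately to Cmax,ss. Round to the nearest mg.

2155 mg

f = (1/2)^(74/27) ≈ 0.149608; accumulation ratio R = 1/(1−f) ≈ 1.17593.
Loading dose to hit Cmax,ss on first dose: D_load = D_maint·R ≈ 1833 × 1.17593 ≈ 2155.48 mg.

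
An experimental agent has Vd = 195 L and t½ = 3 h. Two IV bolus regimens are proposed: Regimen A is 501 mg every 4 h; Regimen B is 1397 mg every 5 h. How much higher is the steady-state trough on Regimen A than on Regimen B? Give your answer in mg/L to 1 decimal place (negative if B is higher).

Regimen A: f = (1/2)^(4/3) ≈ 0.3969; Cmin,ss = (501/195)·f/(1−f) ≈ 1.691 mg/L.
Regimen B: f = (1/2)^(5/3) ≈ 0.3150; Cmin,ss = (1397/195)·f/(1−f) ≈ 3.294 mg/L.
Difference ≈ 1.691 − 3.294 ≈ -1.603 mg/L.

-1.6 mg/L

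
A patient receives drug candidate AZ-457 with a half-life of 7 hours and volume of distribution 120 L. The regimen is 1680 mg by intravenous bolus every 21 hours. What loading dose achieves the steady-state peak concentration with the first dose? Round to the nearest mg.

f = (1/2)^(21/7) ≈ 0.125000; accumulation ratio R = 1/(1−f) ≈ 1.14286.
Loading dose to hit Cmax,ss on first dose: D_load = D_maint·R ≈ 1680 × 1.14286 ≈ 1920.00 mg.

1920 mg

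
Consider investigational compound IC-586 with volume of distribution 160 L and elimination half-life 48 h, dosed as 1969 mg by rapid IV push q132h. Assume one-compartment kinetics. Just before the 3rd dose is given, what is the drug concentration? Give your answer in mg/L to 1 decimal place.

2.1 mg/L

f = (1/2)^(τ/t½) = (1/2)^(132/48) ≈ 0.1487.
C₀ = D/Vd = 1969/160 ≈ 12.306 mg/L.
Before the 3rd dose, 2 doses have been given. Superposition: Cmin = C₀·(f + f²).
≈ 12.306 × (0.1487 + 0.0221) ≈ 12.306 × 0.1708 ≈ 2.102 mg/L.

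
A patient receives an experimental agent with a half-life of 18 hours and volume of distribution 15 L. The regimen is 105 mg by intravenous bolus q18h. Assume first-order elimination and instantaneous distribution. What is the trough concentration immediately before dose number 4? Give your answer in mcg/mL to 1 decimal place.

6.1 mcg/mL

f = (1/2)^(τ/t½) = (1/2)^(18/18) ≈ 0.5000.
C₀ = D/Vd = 105/15 ≈ 7.000 mcg/mL.
Before the 4th dose, 3 doses have been given. Superposition: Cmin = C₀·(f + f² + … + f^3).
≈ 7.000 × (0.5000 + 0.2500 + 0.1250) ≈ 7.000 × 0.8750 ≈ 6.125 mcg/mL.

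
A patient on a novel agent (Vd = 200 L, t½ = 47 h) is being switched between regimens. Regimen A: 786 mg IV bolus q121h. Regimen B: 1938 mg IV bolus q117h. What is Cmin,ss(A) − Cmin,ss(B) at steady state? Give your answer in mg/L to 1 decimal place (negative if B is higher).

Regimen A: f = (1/2)^(121/47) ≈ 0.1679; Cmin,ss = (786/200)·f/(1−f) ≈ 0.793 mg/L.
Regimen B: f = (1/2)^(117/47) ≈ 0.1781; Cmin,ss = (1938/200)·f/(1−f) ≈ 2.100 mg/L.
Difference ≈ 0.793 − 2.100 ≈ -1.307 mg/L.

-1.3 mg/L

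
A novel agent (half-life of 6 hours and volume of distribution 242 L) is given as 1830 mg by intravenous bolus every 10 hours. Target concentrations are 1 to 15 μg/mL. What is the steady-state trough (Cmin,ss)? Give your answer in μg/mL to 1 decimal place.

3.5 μg/mL

k = ln2/t½ = ln2/6 ≈ 0.115525 h⁻¹; fraction remaining f = e^(−kτ) = e^(−0.115525×10) ≈ 0.3150.
Accumulation ratio R = 1/(1 − f) ≈ 1/0.6850 ≈ 1.4599.
Each bolus raises the concentration by D/Vd = 1830/242 ≈ 7.562 μg/mL.
Cmax,ss = C₀/(1 − f) ≈ 7.562/0.6850 ≈ 11.039 μg/mL.
One interval later, Cmin,ss = Cmax,ss·e^(−kτ) ≈ 11.039 × 0.3150 ≈ 3.477 μg/mL.
Trough 3.5 μg/mL vs MEC 1 μg/mL: adequate.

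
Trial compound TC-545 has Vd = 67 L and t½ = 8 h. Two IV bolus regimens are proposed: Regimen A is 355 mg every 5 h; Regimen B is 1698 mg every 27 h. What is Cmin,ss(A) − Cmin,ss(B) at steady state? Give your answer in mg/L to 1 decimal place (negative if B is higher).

Regimen A: f = (1/2)^(5/8) ≈ 0.6484; Cmin,ss = (355/67)·f/(1−f) ≈ 9.771 mg/L.
Regimen B: f = (1/2)^(27/8) ≈ 0.0964; Cmin,ss = (1698/67)·f/(1−f) ≈ 2.704 mg/L.
Difference ≈ 9.771 − 2.704 ≈ 7.067 mg/L.

7.1 mg/L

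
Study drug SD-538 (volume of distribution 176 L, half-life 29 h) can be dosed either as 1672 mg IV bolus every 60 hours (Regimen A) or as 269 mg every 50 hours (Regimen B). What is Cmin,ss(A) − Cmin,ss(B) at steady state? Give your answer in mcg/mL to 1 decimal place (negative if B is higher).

2.3 mcg/mL

Regimen A: f = (1/2)^(60/29) ≈ 0.2383; Cmin,ss = (1672/176)·f/(1−f) ≈ 2.972 mcg/mL.
Regimen B: f = (1/2)^(50/29) ≈ 0.3027; Cmin,ss = (269/176)·f/(1−f) ≈ 0.663 mcg/mL.
Difference ≈ 2.972 − 0.663 ≈ 2.309 mcg/mL.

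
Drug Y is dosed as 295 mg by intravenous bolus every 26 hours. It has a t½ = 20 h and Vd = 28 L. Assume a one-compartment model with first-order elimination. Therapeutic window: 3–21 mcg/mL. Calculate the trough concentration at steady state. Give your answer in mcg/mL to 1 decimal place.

k = ln2/t½ = ln2/20 ≈ 0.034657 h⁻¹; fraction remaining f = e^(−kτ) = e^(−0.034657×26) ≈ 0.4061.
At steady state, accumulation factor R = 1/(1 − e^(−kτ)) ≈ 1.6838.
Single-dose peak C₀ = D/Vd = 295/28 ≈ 10.536 mcg/mL.
Steady-state peak Cmax,ss = C₀·R ≈ 10.536 × 1.6838 ≈ 17.741 mcg/mL.
One interval later, Cmin,ss = Cmax,ss·e^(−kτ) ≈ 17.741 × 0.4061 ≈ 7.205 mcg/mL.
Trough 7.2 mcg/mL vs MEC 3 mcg/mL: adequate.

7.2 mcg/mL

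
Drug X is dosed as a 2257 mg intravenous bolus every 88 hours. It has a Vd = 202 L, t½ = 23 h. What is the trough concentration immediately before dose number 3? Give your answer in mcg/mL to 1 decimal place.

0.8 mcg/mL

f = (1/2)^(τ/t½) = (1/2)^(88/23) ≈ 0.0705.
C₀ = D/Vd = 2257/202 ≈ 11.173 mcg/mL.
Before the 3rd dose, 2 doses have been given. Superposition: Cmin = C₀·(f + f²).
≈ 11.173 × (0.0705 + 0.0050) ≈ 11.173 × 0.0755 ≈ 0.844 mcg/mL.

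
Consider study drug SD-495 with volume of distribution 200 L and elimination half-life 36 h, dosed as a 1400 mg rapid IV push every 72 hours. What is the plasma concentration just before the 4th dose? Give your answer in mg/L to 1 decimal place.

2.3 mg/L

f = (1/2)^(τ/t½) = (1/2)^(72/36) ≈ 0.2500.
C₀ = D/Vd = 1400/200 ≈ 7.000 mg/L.
Before the 4th dose, 3 doses have been given. Superposition: Cmin = C₀·(f + f² + … + f^3).
≈ 7.000 × (0.2500 + 0.0625 + 0.0156) ≈ 7.000 × 0.3281 ≈ 2.297 mg/L.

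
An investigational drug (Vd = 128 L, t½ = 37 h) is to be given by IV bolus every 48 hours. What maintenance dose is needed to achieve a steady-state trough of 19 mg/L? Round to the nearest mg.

τ/t½ = 48/37 ≈ 1.2973, so f = (1/2)^(48/37) ≈ 0.406888.
Cmin,ss = (D/Vd)·f/(1−f), so D = Cmin,ss·Vd·(1−f)/f.
D = 19 × 128 × (1−f)/f ≈ 19 × 128 × 1.45768 ≈ 3545.08 mg.

3545 mg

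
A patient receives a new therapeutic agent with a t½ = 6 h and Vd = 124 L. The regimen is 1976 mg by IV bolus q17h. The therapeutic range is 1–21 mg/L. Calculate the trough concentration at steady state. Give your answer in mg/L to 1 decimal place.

2.6 mg/L

Over one 17-h interval, 17/6 ≈ 2.8333 half-lives elapse, leaving f ≈ 0.1403 of each dose.
At steady state, accumulation factor R = 1/(1 − e^(−kτ)) ≈ 1.1632.
Each bolus raises the concentration by D/Vd = 1976/124 ≈ 15.935 mg/L.
Cmax,ss = C₀/(1 − f) ≈ 15.935/0.8597 ≈ 18.536 mg/L.
Steady-state trough Cmin,ss = Cmax,ss·f ≈ 18.536 × 0.1403 ≈ 2.601 mg/L.
Trough 2.6 mg/L vs MEC 1 mg/L: adequate.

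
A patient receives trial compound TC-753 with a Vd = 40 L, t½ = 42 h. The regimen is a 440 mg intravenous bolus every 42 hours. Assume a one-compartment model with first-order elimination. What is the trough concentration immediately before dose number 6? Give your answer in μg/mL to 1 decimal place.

f = (1/2)^(τ/t½) = (1/2)^(42/42) ≈ 0.5000.
C₀ = D/Vd = 440/40 ≈ 11.000 μg/mL.
Before the 6th dose, 5 doses have been given. Superposition: Cmin = C₀·(f + f² + … + f^5).
≈ 11.000 × (0.5000 + 0.2500 + 0.1250 + 0.0625 + 0.0313) ≈ 11.000 × 0.9688 ≈ 10.657 μg/mL.

10.7 μg/mL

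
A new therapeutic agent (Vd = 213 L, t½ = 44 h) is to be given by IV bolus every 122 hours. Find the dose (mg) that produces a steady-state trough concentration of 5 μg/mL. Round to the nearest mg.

6213 mg

τ/t½ = 122/44 ≈ 2.7727, so f = (1/2)^(122/44) ≈ 0.146327.
Cmin,ss = (D/Vd)·f/(1−f), so D = Cmin,ss·Vd·(1−f)/f.
D = 5 × 213 × (1−f)/f ≈ 5 × 213 × 5.83401 ≈ 6213.22 mg.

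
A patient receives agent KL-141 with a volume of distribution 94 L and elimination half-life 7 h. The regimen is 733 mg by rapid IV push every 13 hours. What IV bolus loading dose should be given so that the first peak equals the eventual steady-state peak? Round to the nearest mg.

f = (1/2)^(13/7) ≈ 0.276022; accumulation ratio R = 1/(1−f) ≈ 1.38126.
Loading dose to hit Cmax,ss on first dose: D_load = D_maint·R ≈ 733 × 1.38126 ≈ 1012.46 mg.

1012 mg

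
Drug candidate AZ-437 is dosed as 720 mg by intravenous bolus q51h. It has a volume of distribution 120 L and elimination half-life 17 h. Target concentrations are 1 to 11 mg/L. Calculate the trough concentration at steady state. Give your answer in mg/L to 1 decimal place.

The dosing interval is 3 half-lives, so f = 2^(−3) = 0.125.
Accumulation ratio R = 1/(1 − f) = 1/0.875 = 8/7.
Single-dose peak C₀ = D/Vd = 720/120 = 6 mg/L.
Steady-state peak Cmax,ss = C₀·R = 6 × 8/7 ≈ 6.857 mg/L.
Steady-state trough Cmin,ss = Cmax,ss·f ≈ 6.857 × 0.125 ≈ 0.857 mg/L.
Trough 0.9 mg/L vs MEC 1 mg/L: subtherapeutic.

0.9 mg/L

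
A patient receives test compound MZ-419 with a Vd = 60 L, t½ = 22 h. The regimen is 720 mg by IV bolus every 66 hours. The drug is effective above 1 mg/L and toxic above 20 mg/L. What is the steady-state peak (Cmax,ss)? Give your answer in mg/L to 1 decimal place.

The dosing interval is 3 half-lives, so f = 2^(−3) = 0.125.
At steady state, R = 1/(1 − 0.125) = 8/7.
Single-dose peak C₀ = D/Vd = 720/60 = 12 mg/L.
Steady-state peak Cmax,ss = C₀·R = 12 × 8/7 ≈ 13.714 mg/L.
Peak 13.7 mg/L vs MTC 20 mg/L: below toxic threshold.

13.7 mg/L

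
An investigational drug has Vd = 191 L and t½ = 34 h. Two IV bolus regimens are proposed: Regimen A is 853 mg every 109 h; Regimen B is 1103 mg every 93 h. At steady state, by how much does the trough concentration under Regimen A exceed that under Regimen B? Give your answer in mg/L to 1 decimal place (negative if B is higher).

Regimen A: f = (1/2)^(109/34) ≈ 0.1084; Cmin,ss = (853/191)·f/(1−f) ≈ 0.543 mg/L.
Regimen B: f = (1/2)^(93/34) ≈ 0.1502; Cmin,ss = (1103/191)·f/(1−f) ≈ 1.021 mg/L.
Difference ≈ 0.543 − 1.021 ≈ -0.478 mg/L.

-0.5 mg/L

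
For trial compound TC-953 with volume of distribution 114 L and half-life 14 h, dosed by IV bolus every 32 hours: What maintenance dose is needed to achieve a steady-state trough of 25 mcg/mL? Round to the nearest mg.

11047 mg

τ/t½ = 32/14 ≈ 2.2857, so f = (1/2)^(32/14) ≈ 0.205084.
Cmin,ss = (D/Vd)·f/(1−f), so D = Cmin,ss·Vd·(1−f)/f.
D = 25 × 114 × (1−f)/f ≈ 25 × 114 × 3.87605 ≈ 11046.74 mg.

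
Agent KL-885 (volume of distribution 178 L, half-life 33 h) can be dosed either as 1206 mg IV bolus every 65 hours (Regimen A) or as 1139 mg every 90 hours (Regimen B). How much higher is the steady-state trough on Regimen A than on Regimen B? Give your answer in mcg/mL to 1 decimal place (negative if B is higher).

1.2 mcg/mL

Regimen A: f = (1/2)^(65/33) ≈ 0.2553; Cmin,ss = (1206/178)·f/(1−f) ≈ 2.323 mcg/mL.
Regimen B: f = (1/2)^(90/33) ≈ 0.1510; Cmin,ss = (1139/178)·f/(1−f) ≈ 1.138 mcg/mL.
Difference ≈ 2.323 − 1.138 ≈ 1.185 mcg/mL.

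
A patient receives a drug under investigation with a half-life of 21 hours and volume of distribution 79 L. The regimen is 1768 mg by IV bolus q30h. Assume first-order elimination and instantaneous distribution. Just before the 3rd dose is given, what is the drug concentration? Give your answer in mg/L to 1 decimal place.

11.4 mg/L

f = (1/2)^(τ/t½) = (1/2)^(30/21) ≈ 0.3715.
C₀ = D/Vd = 1768/79 ≈ 22.380 mg/L.
Before the 3rd dose, 2 doses have been given. Superposition: Cmin = C₀·(f + f²).
≈ 22.380 × (0.3715 + 0.1380) ≈ 22.380 × 0.5095 ≈ 11.403 mg/L.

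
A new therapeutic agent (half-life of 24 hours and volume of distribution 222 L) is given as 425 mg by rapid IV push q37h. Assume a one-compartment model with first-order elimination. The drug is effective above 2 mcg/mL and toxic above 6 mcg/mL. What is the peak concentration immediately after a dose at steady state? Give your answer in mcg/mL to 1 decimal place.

τ/t½ = 37/24 ≈ 1.5417, so fraction remaining f = (1/2)^(37/24) ≈ 0.3435.
Accumulation ratio R = 1/(1 − f) ≈ 1/0.6565 ≈ 1.5232.
Each bolus raises the concentration by D/Vd = 425/222 ≈ 1.914 mcg/mL.
Steady-state peak Cmax,ss = C₀·R ≈ 1.914 × 1.5232 ≈ 2.915 mcg/mL.
Peak 2.9 mcg/mL vs MTC 6 mcg/mL: below toxic threshold.

2.9 mcg/mL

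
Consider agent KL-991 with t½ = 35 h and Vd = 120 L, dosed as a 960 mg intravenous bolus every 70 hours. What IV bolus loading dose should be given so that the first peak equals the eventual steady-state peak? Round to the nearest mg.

f = (1/2)^(70/35) ≈ 0.250000; accumulation ratio R = 1/(1−f) ≈ 1.33333.
Loading dose to hit Cmax,ss on first dose: D_load = D_maint·R ≈ 960 × 1.33333 ≈ 1280.00 mg.

1280 mg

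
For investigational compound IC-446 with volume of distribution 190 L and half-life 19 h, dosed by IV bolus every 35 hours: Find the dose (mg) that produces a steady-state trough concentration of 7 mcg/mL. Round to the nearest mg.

τ/t½ = 35/19 ≈ 1.8421, so f = (1/2)^(35/19) ≈ 0.278914.
Cmin,ss = (D/Vd)·f/(1−f), so D = Cmin,ss·Vd·(1−f)/f.
D = 7 × 190 × (1−f)/f ≈ 7 × 190 × 2.58533 ≈ 3438.49 mg.

3438 mg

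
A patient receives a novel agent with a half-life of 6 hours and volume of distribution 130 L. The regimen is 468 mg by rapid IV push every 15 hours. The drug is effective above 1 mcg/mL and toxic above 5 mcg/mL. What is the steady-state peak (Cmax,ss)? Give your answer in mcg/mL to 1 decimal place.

τ/t½ = 15/6 ≈ 2.5, so fraction remaining f = (1/2)^(15/6) ≈ 0.1768.
Accumulation ratio R = 1/(1 − f) ≈ 1/0.8232 ≈ 1.2148.
Each bolus raises the concentration by D/Vd = 468/130 ≈ 3.600 mcg/mL.
Steady-state peak Cmax,ss = C₀·R ≈ 3.600 × 1.2148 ≈ 4.373 mcg/mL.
Peak 4.4 mcg/mL vs MTC 5 mcg/mL: below toxic threshold.

4.4 mcg/mL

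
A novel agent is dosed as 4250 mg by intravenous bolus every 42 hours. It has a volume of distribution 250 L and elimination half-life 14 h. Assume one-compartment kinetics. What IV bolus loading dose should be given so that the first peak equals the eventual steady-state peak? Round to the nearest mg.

f = (1/2)^(42/14) ≈ 0.125000; accumulation ratio R = 1/(1−f) ≈ 1.14286.
Loading dose to hit Cmax,ss on first dose: D_load = D_maint·R ≈ 4250 × 1.14286 ≈ 4857.15 mg.

4857 mg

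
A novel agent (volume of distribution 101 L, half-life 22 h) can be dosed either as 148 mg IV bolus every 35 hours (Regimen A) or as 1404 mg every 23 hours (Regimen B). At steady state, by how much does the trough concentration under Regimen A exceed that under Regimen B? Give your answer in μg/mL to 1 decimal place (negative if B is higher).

Regimen A: f = (1/2)^(35/22) ≈ 0.3320; Cmin,ss = (148/101)·f/(1−f) ≈ 0.728 μg/mL.
Regimen B: f = (1/2)^(23/22) ≈ 0.4845; Cmin,ss = (1404/101)·f/(1−f) ≈ 13.065 μg/mL.
Difference ≈ 0.728 − 13.065 ≈ -12.337 μg/mL.

-12.3 μg/mL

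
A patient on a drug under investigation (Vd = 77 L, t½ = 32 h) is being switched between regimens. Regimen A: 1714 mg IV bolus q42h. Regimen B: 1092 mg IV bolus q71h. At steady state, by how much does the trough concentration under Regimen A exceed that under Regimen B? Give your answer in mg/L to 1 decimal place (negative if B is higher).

Regimen A: f = (1/2)^(42/32) ≈ 0.4026; Cmin,ss = (1714/77)·f/(1−f) ≈ 15.001 mg/L.
Regimen B: f = (1/2)^(71/32) ≈ 0.2148; Cmin,ss = (1092/77)·f/(1−f) ≈ 3.880 mg/L.
Difference ≈ 15.001 − 3.880 ≈ 11.121 mg/L.

11.1 mg/L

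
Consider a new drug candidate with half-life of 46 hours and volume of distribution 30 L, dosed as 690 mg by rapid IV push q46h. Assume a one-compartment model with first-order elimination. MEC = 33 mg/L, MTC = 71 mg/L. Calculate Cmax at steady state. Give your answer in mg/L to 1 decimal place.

τ = 46 h = 1 half-life, so f = (1/2)^1 = 0.5.
At steady state, R = 1/(1 − 0.5) = 2/1.
Single-dose peak C₀ = D/Vd = 690/30 = 23 mg/L.
Steady-state peak Cmax,ss = C₀·R = 23 × 2/1 ≈ 46.000 mg/L.
Peak 46.0 mg/L vs MTC 71 mg/L: below toxic threshold.

46.0 mg/L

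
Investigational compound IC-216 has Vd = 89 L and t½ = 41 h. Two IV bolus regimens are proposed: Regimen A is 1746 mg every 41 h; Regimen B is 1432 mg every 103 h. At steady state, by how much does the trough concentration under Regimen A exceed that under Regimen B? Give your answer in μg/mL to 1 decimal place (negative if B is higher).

16.2 μg/mL

Regimen A: f = (1/2)^(41/41) ≈ 0.5000; Cmin,ss = (1746/89)·f/(1−f) ≈ 19.618 μg/mL.
Regimen B: f = (1/2)^(103/41) ≈ 0.1753; Cmin,ss = (1432/89)·f/(1−f) ≈ 3.420 μg/mL.
Difference ≈ 19.618 − 3.420 ≈ 16.198 μg/mL.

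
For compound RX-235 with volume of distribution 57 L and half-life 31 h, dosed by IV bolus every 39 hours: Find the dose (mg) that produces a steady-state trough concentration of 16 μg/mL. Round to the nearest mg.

1269 mg

τ/t½ = 39/31 ≈ 1.2581, so f = (1/2)^(39/31) ≈ 0.418105.
Cmin,ss = (D/Vd)·f/(1−f), so D = Cmin,ss·Vd·(1−f)/f.
D = 16 × 57 × (1−f)/f ≈ 16 × 57 × 1.39174 ≈ 1269.27 mg.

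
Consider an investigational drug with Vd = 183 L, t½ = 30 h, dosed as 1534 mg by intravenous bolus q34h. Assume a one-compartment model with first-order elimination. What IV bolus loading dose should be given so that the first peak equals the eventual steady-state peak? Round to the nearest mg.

f = (1/2)^(34/30) ≈ 0.455861; accumulation ratio R = 1/(1−f) ≈ 1.83777.
Loading dose to hit Cmax,ss on first dose: D_load = D_maint·R ≈ 1534 × 1.83777 ≈ 2819.14 mg.

2819 mg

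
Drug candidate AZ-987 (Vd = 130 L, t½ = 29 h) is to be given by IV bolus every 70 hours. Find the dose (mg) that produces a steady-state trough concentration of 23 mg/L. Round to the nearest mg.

τ/t½ = 70/29 ≈ 2.4138, so f = (1/2)^(70/29) ≈ 0.187662.
Cmin,ss = (D/Vd)·f/(1−f), so D = Cmin,ss·Vd·(1−f)/f.
D = 23 × 130 × (1−f)/f ≈ 23 × 130 × 4.32873 ≈ 12942.90 mg.

12943 mg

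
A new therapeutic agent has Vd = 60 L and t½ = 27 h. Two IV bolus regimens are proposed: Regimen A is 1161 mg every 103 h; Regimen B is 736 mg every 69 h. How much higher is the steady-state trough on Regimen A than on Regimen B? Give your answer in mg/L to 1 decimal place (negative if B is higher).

Regimen A: f = (1/2)^(103/27) ≈ 0.0711; Cmin,ss = (1161/60)·f/(1−f) ≈ 1.481 mg/L.
Regimen B: f = (1/2)^(69/27) ≈ 0.1701; Cmin,ss = (736/60)·f/(1−f) ≈ 2.514 mg/L.
Difference ≈ 1.481 − 2.514 ≈ -1.033 mg/L.

-1.0 mg/L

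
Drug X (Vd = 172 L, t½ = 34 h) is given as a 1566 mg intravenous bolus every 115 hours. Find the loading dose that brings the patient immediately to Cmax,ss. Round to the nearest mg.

f = (1/2)^(115/34) ≈ 0.095898; accumulation ratio R = 1/(1−f) ≈ 1.10607.
Loading dose to hit Cmax,ss on first dose: D_load = D_maint·R ≈ 1566 × 1.10607 ≈ 1732.11 mg.

1732 mg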